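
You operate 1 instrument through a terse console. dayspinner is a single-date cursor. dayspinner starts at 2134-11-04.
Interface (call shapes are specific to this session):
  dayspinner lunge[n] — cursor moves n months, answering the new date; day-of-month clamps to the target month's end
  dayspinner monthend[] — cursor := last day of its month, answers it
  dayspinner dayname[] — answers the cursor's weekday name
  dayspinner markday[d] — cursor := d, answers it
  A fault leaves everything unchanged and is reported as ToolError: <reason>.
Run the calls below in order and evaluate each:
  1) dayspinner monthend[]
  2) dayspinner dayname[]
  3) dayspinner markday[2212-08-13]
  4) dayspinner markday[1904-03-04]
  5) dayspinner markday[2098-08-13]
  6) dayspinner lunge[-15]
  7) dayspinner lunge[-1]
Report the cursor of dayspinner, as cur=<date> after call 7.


Answer: cur=2097-04-13

Derivation:
Using dayspinner monthend, giving 2134-11-30.
Using dayspinner dayname(), → Tuesday.
Then dayspinner markday passing d=2212-08-13, giving 2212-08-13.
Invoking dayspinner markday passing d=1904-03-04, yielding 1904-03-04.
Calling dayspinner markday passing d=2098-08-13, and see 2098-08-13.
Calling dayspinner lunge passing n=-15, giving 2097-05-13.
I invoke dayspinner lunge passing n=-1, and see 2097-04-13.


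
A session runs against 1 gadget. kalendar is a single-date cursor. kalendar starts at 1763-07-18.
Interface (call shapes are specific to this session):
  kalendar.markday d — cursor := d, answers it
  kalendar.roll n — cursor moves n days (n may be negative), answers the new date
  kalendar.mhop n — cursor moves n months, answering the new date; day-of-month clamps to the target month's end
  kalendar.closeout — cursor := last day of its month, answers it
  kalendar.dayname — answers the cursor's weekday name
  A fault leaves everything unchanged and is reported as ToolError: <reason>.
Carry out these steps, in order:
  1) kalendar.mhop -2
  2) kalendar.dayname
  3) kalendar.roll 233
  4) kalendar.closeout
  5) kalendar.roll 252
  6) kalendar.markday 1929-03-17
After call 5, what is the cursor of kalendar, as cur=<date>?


Answer: cur=1764-10-09

Derivation:
Now I run mhop passing -2, and see 1763-05-18.
I run dayname(), and see Wednesday.
I call roll passing 233: 1764-01-06.
Now I run closeout(), which returns 1764-01-31.
Now I run roll passing 252, and see 1764-10-09.
I call markday passing 1929-03-17, → 1929-03-17.


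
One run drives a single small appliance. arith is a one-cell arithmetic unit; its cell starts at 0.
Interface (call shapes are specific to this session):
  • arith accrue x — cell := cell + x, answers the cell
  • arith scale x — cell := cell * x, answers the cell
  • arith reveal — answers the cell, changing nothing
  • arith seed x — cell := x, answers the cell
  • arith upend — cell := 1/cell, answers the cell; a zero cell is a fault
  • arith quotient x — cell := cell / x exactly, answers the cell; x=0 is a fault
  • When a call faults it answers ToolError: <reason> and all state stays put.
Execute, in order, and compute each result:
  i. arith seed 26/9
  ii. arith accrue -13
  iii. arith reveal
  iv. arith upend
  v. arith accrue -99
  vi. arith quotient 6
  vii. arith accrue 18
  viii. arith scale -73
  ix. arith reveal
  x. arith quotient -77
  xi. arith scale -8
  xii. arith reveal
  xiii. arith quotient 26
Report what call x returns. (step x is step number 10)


Answer: 9855/7007

Derivation:
Then arith seed(26/9), and observe 26/9.
I try arith accrue(-13), and see -91/9.
Calling arith reveal, → -91/9.
I use arith upend(), which returns -9/91.
Using arith accrue(-99), and get -9018/91.
I try arith quotient(6), → -1503/91.
Calling arith accrue(18), → 135/91.
Next I call arith scale(-73), giving -9855/91.
I run arith reveal(), giving -9855/91.
I use arith quotient(-77), yielding 9855/7007.
Using arith scale(-8), giving -78840/7007.
I use arith reveal, and get -78840/7007.
Invoking arith quotient(26): -39420/91091.


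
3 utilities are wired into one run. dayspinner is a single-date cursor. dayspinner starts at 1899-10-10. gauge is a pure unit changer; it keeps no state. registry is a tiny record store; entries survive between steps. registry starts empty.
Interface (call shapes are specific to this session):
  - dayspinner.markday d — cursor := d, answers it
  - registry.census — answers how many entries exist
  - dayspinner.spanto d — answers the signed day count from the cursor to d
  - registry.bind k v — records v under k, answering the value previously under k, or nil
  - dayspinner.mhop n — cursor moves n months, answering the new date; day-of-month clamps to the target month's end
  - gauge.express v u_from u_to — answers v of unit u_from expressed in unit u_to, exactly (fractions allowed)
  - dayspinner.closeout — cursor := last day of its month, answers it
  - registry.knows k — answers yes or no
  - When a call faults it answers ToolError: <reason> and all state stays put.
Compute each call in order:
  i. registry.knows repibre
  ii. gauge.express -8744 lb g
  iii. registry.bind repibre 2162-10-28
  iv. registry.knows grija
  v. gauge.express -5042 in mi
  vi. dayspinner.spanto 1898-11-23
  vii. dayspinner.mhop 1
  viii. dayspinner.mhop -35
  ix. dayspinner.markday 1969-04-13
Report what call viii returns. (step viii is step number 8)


Answer: 1896-12-10

Derivation:
;; 1. registry.knows(k=repibre) => no
;; 2. gauge.express(v=-8744, u_from=lb, u_to=g) => -49577646041/12500
;; 3. registry.bind(k=repibre, v=2162-10-28) => nil
;; 4. registry.knows(k=grija) => no
;; 5. gauge.express(v=-5042, u_from=in, u_to=mi) => -2521/31680
;; 6. dayspinner.spanto(d=1898-11-23) => -321
;; 7. dayspinner.mhop(n=1) => 1899-11-10
;; 8. dayspinner.mhop(n=-35) => 1896-12-10
;; 9. dayspinner.markday(d=1969-04-13) => 1969-04-13


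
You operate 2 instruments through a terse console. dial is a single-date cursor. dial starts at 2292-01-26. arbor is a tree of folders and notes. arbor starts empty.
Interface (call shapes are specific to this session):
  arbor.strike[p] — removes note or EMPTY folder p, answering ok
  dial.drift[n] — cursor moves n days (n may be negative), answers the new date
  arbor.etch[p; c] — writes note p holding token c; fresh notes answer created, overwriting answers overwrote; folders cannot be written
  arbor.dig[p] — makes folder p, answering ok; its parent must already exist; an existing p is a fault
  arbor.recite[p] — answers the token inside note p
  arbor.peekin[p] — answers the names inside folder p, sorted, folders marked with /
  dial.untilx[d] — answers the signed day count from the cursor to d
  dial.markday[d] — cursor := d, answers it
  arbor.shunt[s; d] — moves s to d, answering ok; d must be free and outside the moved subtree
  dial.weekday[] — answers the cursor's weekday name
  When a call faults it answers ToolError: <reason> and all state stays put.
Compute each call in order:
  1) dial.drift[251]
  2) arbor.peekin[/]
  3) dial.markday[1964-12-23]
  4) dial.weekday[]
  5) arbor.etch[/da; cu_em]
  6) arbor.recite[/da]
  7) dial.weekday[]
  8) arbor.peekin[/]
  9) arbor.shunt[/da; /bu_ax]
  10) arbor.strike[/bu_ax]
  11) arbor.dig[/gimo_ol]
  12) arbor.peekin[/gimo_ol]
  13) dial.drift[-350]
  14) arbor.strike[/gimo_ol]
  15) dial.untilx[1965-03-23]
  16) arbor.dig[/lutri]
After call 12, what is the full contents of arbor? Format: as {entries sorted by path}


Answer: {gimo_ol/}

Derivation:
==> dial.drift(n='251')
<== 2292-10-03
==> arbor.peekin(p='/')
<== []
==> dial.markday(d='1964-12-23')
<== 1964-12-23
==> dial.weekday()
<== Wednesday
==> arbor.etch(p='/da', c='cu_em')
<== created
==> arbor.recite(p='/da')
<== cu_em
==> dial.weekday()
<== Wednesday
==> arbor.peekin(p='/')
<== [da]
==> arbor.shunt(s='/da', d='/bu_ax')
<== ok
==> arbor.strike(p='/bu_ax')
<== ok
==> arbor.dig(p='/gimo_ol')
<== ok
==> arbor.peekin(p='/gimo_ol')
<== []
==> dial.drift(n='-350')
<== 1964-01-08
==> arbor.strike(p='/gimo_ol')
<== ok
==> dial.untilx(d='1965-03-23')
<== 440
==> arbor.dig(p='/lutri')
<== ok


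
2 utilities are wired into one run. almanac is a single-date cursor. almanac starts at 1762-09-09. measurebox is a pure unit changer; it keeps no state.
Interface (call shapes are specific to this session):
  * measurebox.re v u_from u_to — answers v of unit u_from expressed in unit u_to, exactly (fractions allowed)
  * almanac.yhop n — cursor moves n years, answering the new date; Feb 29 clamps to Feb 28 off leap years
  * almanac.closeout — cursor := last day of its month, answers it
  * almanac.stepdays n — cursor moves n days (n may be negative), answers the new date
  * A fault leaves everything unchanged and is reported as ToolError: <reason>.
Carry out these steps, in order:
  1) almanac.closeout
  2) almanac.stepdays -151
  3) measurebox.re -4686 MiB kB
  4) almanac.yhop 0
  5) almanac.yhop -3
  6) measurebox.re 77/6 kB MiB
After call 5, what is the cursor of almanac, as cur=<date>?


> almanac.closeout
[out] 1762-09-30
> almanac.stepdays n→-151
[out] 1762-05-02
> measurebox.re v→-4686 u_from→MiB u_to→kB
[out] -614203392/125
> almanac.yhop n→0
[out] 1762-05-02
> almanac.yhop n→-3
[out] 1759-05-02
> measurebox.re v→77/6 u_from→kB u_to→MiB
[out] 9625/786432

Answer: cur=1759-05-02


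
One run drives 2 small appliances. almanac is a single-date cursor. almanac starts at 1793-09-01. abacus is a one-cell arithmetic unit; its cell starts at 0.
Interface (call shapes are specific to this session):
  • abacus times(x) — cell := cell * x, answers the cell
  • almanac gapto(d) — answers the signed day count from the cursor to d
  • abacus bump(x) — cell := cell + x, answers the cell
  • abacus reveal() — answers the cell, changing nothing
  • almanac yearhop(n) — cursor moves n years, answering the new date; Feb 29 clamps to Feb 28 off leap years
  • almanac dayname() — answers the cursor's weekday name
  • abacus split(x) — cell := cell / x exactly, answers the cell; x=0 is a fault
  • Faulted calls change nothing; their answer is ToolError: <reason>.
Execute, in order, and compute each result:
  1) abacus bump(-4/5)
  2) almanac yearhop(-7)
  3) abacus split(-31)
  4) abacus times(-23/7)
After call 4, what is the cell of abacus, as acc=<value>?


Using abacus bump passing x=-4/5, giving -4/5.
I use almanac yearhop passing n=-7, and see 1786-09-01.
Then abacus split passing x=-31, and observe 4/155.
I run abacus times passing x=-23/7, and see -92/1085.

Answer: acc=-92/1085


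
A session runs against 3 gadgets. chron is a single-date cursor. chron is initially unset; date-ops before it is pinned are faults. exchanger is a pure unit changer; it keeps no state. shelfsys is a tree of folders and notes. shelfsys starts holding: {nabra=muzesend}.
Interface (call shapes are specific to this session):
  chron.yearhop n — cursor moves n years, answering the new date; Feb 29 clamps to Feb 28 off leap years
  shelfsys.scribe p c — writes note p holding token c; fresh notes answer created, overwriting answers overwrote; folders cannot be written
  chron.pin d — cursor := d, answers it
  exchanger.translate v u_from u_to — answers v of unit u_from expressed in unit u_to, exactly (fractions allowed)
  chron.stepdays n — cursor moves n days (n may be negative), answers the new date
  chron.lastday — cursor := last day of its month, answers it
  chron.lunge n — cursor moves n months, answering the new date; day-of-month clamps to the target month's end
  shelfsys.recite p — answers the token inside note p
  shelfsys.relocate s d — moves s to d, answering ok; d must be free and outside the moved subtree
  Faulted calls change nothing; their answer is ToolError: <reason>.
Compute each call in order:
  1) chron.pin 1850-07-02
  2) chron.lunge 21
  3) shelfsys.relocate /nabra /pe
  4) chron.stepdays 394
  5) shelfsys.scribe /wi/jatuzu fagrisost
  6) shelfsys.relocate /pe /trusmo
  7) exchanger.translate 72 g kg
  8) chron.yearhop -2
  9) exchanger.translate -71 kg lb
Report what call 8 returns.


> pin d='1850-07-02'
[out] 1850-07-02
> lunge n='21'
[out] 1852-04-02
> relocate s='/nabra' d='/pe'
[out] ok
> stepdays n='394'
[out] 1853-05-01
> scribe p='/wi/jatuzu' c='fagrisost'
[out] ToolError: no parent
> relocate s='/pe' d='/trusmo'
[out] ok
> translate v='72' u_from='g' u_to='kg'
[out] 9/125
> yearhop n='-2'
[out] 1851-05-01
> translate v='-71' u_from='kg' u_to='lb'
[out] -7100000000/45359237

Answer: 1851-05-01


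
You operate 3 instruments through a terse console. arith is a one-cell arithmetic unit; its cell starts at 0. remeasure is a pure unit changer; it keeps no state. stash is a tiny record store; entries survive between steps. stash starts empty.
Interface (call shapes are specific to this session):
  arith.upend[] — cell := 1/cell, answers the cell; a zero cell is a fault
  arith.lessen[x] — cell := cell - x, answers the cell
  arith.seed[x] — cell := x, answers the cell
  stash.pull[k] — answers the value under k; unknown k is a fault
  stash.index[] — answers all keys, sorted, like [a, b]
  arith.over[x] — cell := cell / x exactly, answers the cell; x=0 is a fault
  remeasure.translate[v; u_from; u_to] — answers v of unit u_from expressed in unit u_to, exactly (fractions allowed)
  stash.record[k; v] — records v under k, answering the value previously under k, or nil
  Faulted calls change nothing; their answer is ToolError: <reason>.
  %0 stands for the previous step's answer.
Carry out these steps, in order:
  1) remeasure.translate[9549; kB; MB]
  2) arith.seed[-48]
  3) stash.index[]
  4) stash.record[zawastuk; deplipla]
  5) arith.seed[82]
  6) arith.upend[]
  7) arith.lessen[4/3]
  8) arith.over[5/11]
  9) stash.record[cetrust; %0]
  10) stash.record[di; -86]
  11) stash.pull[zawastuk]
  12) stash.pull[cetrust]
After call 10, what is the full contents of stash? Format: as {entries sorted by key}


> translate v: 9549 u_from: kB u_to: MB
:: 9549/1000
> seed x: -48
:: -48
> index
:: []
> record k: zawastuk v: deplipla
:: nil
> seed x: 82
:: 82
> upend
:: 1/82
> lessen x: 4/3
:: -325/246
> over x: 5/11
:: -715/246
> record k: cetrust v: %0
:: nil
> record k: di v: -86
:: nil
> pull k: zawastuk
:: deplipla
> pull k: cetrust
:: -715/246

Answer: {cetrust=-715/246, di=-86, zawastuk=deplipla}


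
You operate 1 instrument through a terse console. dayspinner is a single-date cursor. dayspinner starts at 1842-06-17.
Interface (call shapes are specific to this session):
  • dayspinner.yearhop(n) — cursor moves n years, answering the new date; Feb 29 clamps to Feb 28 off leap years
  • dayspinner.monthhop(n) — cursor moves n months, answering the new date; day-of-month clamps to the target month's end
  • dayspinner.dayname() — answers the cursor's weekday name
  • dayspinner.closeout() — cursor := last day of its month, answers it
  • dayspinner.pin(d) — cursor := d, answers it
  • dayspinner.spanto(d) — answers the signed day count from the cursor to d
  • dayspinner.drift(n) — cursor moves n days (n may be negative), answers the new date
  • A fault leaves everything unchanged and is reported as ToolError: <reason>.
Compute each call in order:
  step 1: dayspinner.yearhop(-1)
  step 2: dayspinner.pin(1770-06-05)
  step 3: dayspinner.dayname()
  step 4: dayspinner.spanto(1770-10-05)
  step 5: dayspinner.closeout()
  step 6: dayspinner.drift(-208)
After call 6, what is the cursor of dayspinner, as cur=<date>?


Answer: cur=1769-12-04

Derivation:
I run dayspinner.yearhop passing -1, and see 1841-06-17.
Calling dayspinner.pin passing 1770-06-05, → 1770-06-05.
Using dayspinner.dayname(), which returns Tuesday.
Invoking dayspinner.spanto passing 1770-10-05: 122.
I invoke dayspinner.closeout(), and see 1770-06-30.
Now I run dayspinner.drift passing -208, and observe 1769-12-04.


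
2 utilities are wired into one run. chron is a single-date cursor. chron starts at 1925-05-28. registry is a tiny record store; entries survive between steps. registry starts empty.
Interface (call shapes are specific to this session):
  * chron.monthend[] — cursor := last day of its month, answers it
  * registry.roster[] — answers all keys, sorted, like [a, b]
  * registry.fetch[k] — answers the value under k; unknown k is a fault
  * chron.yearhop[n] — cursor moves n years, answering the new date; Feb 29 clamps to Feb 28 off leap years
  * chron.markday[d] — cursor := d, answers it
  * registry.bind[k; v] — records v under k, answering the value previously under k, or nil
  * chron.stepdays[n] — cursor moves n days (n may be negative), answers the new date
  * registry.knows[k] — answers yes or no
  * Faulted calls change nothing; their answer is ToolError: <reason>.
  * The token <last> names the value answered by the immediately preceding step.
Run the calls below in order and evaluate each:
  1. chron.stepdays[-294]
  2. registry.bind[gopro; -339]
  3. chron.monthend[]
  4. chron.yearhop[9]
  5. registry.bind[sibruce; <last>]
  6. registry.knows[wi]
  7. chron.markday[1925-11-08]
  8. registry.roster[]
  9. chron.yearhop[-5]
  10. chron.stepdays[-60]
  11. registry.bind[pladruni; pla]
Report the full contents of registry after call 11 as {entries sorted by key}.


Answer: {gopro=-339, pladruni=pla, sibruce=1933-08-31}

Derivation:
$ chron.stepdays n='-294'
:: 1924-08-07
$ registry.bind k='gopro' v='-339'
:: nil
$ chron.monthend
:: 1924-08-31
$ chron.yearhop n='9'
:: 1933-08-31
$ registry.bind k='sibruce' v='<last>'
:: nil
$ registry.knows k='wi'
:: no
$ chron.markday d='1925-11-08'
:: 1925-11-08
$ registry.roster
:: [gopro, sibruce]
$ chron.yearhop n='-5'
:: 1920-11-08
$ chron.stepdays n='-60'
:: 1920-09-09
$ registry.bind k='pladruni' v='pla'
:: nil


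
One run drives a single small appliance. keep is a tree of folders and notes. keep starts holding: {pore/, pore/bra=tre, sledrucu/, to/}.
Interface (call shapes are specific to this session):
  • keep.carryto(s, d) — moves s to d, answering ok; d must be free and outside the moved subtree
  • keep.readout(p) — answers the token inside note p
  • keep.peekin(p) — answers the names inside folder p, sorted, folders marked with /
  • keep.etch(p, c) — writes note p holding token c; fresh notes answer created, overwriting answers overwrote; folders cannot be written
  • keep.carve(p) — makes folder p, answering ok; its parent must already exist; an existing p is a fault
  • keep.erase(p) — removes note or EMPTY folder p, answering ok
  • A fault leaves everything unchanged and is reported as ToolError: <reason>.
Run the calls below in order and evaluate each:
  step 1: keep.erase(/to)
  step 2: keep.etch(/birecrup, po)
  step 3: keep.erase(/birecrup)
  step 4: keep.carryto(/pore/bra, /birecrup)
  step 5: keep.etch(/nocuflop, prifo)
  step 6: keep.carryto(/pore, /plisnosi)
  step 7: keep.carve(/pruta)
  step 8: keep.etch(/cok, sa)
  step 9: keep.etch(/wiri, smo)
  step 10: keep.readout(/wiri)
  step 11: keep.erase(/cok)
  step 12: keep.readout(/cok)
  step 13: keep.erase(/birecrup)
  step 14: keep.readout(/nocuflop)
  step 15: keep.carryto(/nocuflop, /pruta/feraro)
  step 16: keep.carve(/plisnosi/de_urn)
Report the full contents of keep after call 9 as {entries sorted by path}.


$ keep.erase p=/to
= ok
$ keep.etch p=/birecrup c=po
= created
$ keep.erase p=/birecrup
= ok
$ keep.carryto s=/pore/bra d=/birecrup
= ok
$ keep.etch p=/nocuflop c=prifo
= created
$ keep.carryto s=/pore d=/plisnosi
= ok
$ keep.carve p=/pruta
= ok
$ keep.etch p=/cok c=sa
= created
$ keep.etch p=/wiri c=smo
= created
$ keep.readout p=/wiri
= smo
$ keep.erase p=/cok
= ok
$ keep.readout p=/cok
= ToolError: not found
$ keep.erase p=/birecrup
= ok
$ keep.readout p=/nocuflop
= prifo
$ keep.carryto s=/nocuflop d=/pruta/feraro
= ok
$ keep.carve p=/plisnosi/de_urn
= ok

Answer: {birecrup=tre, cok=sa, nocuflop=prifo, plisnosi/, pruta/, sledrucu/, wiri=smo}


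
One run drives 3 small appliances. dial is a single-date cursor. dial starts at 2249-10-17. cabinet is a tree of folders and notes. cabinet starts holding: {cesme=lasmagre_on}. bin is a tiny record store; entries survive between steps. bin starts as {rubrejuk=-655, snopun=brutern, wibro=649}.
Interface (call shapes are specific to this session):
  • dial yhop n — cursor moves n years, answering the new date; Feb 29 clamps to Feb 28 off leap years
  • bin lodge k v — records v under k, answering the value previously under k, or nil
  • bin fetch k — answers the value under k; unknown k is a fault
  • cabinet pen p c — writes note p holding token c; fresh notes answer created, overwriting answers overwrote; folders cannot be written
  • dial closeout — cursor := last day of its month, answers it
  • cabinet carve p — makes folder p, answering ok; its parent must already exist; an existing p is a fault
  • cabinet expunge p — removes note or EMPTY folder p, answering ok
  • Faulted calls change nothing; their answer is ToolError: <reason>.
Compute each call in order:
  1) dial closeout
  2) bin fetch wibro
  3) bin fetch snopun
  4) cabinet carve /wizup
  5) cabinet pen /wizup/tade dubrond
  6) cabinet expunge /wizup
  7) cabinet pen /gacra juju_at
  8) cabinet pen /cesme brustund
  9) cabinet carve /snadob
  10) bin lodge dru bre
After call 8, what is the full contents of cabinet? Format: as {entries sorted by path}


-> dial closeout()
<- 2249-10-31
-> bin fetch(k='wibro')
<- 649
-> bin fetch(k='snopun')
<- brutern
-> cabinet carve(p='/wizup')
<- ok
-> cabinet pen(p='/wizup/tade', c='dubrond')
<- created
-> cabinet expunge(p='/wizup')
<- ToolError: not empty
-> cabinet pen(p='/gacra', c='juju_at')
<- created
-> cabinet pen(p='/cesme', c='brustund')
<- overwrote
-> cabinet carve(p='/snadob')
<- ok
-> bin lodge(k='dru', v='bre')
<- nil

Answer: {cesme=brustund, gacra=juju_at, wizup/, wizup/tade=dubrond}


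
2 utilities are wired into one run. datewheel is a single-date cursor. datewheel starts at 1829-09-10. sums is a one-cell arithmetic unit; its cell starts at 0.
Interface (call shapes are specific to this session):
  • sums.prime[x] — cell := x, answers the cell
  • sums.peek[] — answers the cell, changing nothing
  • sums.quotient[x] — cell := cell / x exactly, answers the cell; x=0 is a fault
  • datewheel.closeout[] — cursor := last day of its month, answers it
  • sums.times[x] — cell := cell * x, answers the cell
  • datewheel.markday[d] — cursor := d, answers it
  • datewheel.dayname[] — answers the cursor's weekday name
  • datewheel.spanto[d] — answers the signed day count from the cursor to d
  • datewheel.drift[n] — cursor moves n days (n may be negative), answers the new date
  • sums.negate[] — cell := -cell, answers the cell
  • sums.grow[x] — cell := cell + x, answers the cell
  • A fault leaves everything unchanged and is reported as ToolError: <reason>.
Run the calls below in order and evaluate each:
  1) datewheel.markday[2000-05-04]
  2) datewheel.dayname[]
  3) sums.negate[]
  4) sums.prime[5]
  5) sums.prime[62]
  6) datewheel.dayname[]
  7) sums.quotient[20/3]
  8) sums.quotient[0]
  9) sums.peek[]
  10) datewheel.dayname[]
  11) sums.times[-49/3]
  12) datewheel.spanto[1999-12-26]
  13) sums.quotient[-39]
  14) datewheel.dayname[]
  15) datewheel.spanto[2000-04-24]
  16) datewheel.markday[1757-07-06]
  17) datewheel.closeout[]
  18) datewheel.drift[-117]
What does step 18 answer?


-> datewheel.markday(d='2000-05-04')
<- 2000-05-04
-> datewheel.dayname()
<- Thursday
-> sums.negate()
<- 0
-> sums.prime(x='5')
<- 5
-> sums.prime(x='62')
<- 62
-> datewheel.dayname()
<- Thursday
-> sums.quotient(x='20/3')
<- 93/10
-> sums.quotient(x='0')
<- ToolError: division by zero
-> sums.peek()
<- 93/10
-> datewheel.dayname()
<- Thursday
-> sums.times(x='-49/3')
<- -1519/10
-> datewheel.spanto(d='1999-12-26')
<- -130
-> sums.quotient(x='-39')
<- 1519/390
-> datewheel.dayname()
<- Thursday
-> datewheel.spanto(d='2000-04-24')
<- -10
-> datewheel.markday(d='1757-07-06')
<- 1757-07-06
-> datewheel.closeout()
<- 1757-07-31
-> datewheel.drift(n='-117')
<- 1757-04-05

Answer: 1757-04-05


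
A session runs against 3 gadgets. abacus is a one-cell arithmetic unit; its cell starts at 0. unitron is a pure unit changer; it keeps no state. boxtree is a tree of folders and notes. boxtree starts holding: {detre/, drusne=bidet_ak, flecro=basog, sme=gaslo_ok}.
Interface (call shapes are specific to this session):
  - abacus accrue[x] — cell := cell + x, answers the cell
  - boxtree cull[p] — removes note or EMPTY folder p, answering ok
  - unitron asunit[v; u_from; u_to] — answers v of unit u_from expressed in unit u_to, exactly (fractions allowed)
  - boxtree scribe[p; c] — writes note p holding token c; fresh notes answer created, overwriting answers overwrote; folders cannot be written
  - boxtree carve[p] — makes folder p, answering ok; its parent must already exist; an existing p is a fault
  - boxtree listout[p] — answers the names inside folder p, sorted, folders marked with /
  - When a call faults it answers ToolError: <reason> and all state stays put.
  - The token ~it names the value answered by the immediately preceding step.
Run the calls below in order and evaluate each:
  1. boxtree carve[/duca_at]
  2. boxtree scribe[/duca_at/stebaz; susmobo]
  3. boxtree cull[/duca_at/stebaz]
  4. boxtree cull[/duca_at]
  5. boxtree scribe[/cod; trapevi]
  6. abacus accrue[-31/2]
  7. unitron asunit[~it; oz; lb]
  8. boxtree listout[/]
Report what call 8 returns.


Answer: [cod, detre/, drusne, flecro, sme]

Derivation:
! 1. boxtree carve(p: /duca_at) : ok
! 2. boxtree scribe(p: /duca_at/stebaz, c: susmobo) : created
! 3. boxtree cull(p: /duca_at/stebaz) : ok
! 4. boxtree cull(p: /duca_at) : ok
! 5. boxtree scribe(p: /cod, c: trapevi) : created
! 6. abacus accrue(x: -31/2) : -31/2
! 7. unitron asunit(v: ~it, u_from: oz, u_to: lb) : -31/32
! 8. boxtree listout(p: /) : [cod, detre/, drusne, flecro, sme]


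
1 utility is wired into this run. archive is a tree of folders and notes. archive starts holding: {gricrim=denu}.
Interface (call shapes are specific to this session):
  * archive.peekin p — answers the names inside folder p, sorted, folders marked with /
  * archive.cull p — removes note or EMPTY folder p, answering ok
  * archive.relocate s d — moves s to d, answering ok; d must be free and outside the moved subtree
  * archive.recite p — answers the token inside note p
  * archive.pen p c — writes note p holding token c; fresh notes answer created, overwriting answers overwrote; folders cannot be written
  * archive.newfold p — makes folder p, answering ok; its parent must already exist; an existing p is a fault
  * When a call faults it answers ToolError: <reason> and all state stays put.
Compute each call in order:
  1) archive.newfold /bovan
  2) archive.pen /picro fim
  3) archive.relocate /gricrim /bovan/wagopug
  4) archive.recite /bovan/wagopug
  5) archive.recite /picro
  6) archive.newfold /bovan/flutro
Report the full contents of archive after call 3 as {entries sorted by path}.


>>> archive.newfold p: /bovan
[out] ok
>>> archive.pen p: /picro c: fim
[out] created
>>> archive.relocate s: /gricrim d: /bovan/wagopug
[out] ok
>>> archive.recite p: /bovan/wagopug
[out] denu
>>> archive.recite p: /picro
[out] fim
>>> archive.newfold p: /bovan/flutro
[out] ok

Answer: {bovan/, bovan/wagopug=denu, picro=fim}


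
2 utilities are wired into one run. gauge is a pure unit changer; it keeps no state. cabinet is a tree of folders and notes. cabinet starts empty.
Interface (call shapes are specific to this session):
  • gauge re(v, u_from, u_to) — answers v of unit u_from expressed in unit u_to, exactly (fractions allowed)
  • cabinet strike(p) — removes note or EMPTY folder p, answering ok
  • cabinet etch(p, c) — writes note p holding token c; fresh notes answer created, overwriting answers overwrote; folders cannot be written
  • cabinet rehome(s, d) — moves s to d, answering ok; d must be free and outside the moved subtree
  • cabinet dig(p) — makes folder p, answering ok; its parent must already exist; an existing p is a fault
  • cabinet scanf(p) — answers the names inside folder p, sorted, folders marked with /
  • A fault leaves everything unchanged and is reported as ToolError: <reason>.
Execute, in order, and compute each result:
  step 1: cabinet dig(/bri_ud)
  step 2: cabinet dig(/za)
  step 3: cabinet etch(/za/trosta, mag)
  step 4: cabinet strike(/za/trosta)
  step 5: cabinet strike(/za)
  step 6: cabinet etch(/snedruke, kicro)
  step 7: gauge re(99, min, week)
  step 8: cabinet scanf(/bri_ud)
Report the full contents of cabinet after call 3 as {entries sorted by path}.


Answer: {bri_ud/, za/, za/trosta=mag}

Derivation:
% cabinet dig p='/bri_ud'
= ok
% cabinet dig p='/za'
= ok
% cabinet etch p='/za/trosta' c='mag'
= created
% cabinet strike p='/za/trosta'
= ok
% cabinet strike p='/za'
= ok
% cabinet etch p='/snedruke' c='kicro'
= created
% gauge re v='99' u_from='min' u_to='week'
= 11/1120
% cabinet scanf p='/bri_ud'
= []


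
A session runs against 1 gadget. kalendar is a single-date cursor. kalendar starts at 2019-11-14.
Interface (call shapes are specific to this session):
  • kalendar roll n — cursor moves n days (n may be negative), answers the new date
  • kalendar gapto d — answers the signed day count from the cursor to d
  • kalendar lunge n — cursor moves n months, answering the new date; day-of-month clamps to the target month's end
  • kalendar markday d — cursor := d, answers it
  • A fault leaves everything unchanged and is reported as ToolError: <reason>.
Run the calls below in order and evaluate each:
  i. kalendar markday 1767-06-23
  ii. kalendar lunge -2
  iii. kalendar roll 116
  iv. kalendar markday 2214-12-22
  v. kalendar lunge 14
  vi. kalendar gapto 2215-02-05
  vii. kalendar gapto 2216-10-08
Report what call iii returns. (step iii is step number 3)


I try kalendar markday using d=1767-06-23, and see 1767-06-23.
I run kalendar lunge using n=-2, and observe 1767-04-23.
Calling kalendar roll using n=116, giving 1767-08-17.
I run kalendar markday using d=2214-12-22, yielding 2214-12-22.
Then kalendar lunge using n=14, and see 2216-02-22.
I try kalendar gapto using d=2215-02-05, — result: -382.
I run kalendar gapto using d=2216-10-08, and see 229.

Answer: 1767-08-17


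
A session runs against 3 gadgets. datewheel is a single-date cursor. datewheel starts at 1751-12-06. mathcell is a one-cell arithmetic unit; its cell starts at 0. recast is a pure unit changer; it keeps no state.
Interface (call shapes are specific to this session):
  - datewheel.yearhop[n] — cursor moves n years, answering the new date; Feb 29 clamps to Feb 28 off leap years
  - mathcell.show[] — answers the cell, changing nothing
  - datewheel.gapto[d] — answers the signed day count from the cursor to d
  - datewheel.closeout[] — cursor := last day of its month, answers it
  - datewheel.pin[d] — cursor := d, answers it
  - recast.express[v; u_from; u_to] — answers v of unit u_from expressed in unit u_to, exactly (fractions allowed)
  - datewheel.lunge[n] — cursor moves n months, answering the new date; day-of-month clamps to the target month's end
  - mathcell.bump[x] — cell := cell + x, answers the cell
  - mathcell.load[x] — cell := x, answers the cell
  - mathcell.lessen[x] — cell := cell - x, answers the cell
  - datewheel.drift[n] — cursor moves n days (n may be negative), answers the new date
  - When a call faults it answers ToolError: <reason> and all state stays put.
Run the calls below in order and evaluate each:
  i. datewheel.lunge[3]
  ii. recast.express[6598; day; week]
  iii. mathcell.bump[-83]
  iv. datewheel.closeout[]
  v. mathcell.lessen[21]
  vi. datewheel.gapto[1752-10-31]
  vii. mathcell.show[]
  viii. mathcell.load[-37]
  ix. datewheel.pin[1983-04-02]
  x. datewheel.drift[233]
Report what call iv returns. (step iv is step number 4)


Answer: 1752-03-31

Derivation:
// 1. lunge(n→3) == 1752-03-06
// 2. express(v→6598, u_from→day, u_to→week) == 6598/7
// 3. bump(x→-83) == -83
// 4. closeout() == 1752-03-31
// 5. lessen(x→21) == -104
// 6. gapto(d→1752-10-31) == 214
// 7. show() == -104
// 8. load(x→-37) == -37
// 9. pin(d→1983-04-02) == 1983-04-02
// 10. drift(n→233) == 1983-11-21


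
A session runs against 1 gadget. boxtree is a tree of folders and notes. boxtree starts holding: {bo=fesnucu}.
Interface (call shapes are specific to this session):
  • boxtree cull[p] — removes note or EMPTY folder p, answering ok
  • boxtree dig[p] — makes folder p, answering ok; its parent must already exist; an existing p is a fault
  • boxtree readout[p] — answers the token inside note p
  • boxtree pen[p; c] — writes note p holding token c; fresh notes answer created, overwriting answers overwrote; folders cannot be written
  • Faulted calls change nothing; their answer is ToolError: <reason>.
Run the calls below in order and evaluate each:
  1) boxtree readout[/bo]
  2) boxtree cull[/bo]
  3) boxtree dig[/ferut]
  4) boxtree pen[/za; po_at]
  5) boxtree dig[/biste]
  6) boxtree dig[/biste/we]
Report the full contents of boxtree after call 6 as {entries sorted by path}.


Answer: {biste/, biste/we/, ferut/, za=po_at}

Derivation:
CALL boxtree readout[p='/bo']
RET  fesnucu
CALL boxtree cull[p='/bo']
RET  ok
CALL boxtree dig[p='/ferut']
RET  ok
CALL boxtree pen[p='/za'; c='po_at']
RET  created
CALL boxtree dig[p='/biste']
RET  ok
CALL boxtree dig[p='/biste/we']
RET  ok


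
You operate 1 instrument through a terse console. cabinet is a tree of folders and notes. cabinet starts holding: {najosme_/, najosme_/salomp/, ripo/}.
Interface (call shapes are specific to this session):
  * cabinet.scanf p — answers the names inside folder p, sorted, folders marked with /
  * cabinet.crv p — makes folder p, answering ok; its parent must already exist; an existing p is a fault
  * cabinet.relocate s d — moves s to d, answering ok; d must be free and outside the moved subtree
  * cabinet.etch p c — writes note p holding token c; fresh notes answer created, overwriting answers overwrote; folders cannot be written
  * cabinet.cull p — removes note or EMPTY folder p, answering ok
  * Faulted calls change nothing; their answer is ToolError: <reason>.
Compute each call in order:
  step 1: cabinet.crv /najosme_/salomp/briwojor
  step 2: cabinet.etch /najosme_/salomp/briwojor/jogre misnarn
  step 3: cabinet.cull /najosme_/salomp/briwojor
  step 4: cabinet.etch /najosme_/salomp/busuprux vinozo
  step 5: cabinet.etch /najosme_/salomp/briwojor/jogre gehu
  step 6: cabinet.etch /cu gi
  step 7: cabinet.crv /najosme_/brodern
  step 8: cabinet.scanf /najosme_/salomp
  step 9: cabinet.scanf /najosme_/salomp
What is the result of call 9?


Answer: [briwojor/, busuprux]

Derivation:
CALL cabinet.crv[p→/najosme_/salomp/briwojor]
RET  ok
CALL cabinet.etch[p→/najosme_/salomp/briwojor/jogre; c→misnarn]
RET  created
CALL cabinet.cull[p→/najosme_/salomp/briwojor]
RET  ToolError: not empty
CALL cabinet.etch[p→/najosme_/salomp/busuprux; c→vinozo]
RET  created
CALL cabinet.etch[p→/najosme_/salomp/briwojor/jogre; c→gehu]
RET  overwrote
CALL cabinet.etch[p→/cu; c→gi]
RET  created
CALL cabinet.crv[p→/najosme_/brodern]
RET  ok
CALL cabinet.scanf[p→/najosme_/salomp]
RET  [briwojor/, busuprux]
CALL cabinet.scanf[p→/najosme_/salomp]
RET  [briwojor/, busuprux]


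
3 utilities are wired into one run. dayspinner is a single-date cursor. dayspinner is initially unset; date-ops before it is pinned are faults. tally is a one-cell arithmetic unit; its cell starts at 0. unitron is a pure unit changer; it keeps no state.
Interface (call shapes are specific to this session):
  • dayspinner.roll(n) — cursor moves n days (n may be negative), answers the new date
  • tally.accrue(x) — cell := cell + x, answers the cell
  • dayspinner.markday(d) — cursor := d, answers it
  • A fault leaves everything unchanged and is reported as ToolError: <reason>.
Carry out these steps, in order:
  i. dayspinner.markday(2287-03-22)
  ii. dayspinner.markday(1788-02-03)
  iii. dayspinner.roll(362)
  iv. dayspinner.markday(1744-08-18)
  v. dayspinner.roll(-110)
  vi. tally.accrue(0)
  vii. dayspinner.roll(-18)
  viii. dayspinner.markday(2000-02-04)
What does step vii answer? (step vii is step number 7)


Answer: 1744-04-12

Derivation:
·→ markday(2287-03-22)
·← 2287-03-22
·→ markday(1788-02-03)
·← 1788-02-03
·→ roll(362)
·← 1789-01-30
·→ markday(1744-08-18)
·← 1744-08-18
·→ roll(-110)
·← 1744-04-30
·→ accrue(0)
·← 0
·→ roll(-18)
·← 1744-04-12
·→ markday(2000-02-04)
·← 2000-02-04


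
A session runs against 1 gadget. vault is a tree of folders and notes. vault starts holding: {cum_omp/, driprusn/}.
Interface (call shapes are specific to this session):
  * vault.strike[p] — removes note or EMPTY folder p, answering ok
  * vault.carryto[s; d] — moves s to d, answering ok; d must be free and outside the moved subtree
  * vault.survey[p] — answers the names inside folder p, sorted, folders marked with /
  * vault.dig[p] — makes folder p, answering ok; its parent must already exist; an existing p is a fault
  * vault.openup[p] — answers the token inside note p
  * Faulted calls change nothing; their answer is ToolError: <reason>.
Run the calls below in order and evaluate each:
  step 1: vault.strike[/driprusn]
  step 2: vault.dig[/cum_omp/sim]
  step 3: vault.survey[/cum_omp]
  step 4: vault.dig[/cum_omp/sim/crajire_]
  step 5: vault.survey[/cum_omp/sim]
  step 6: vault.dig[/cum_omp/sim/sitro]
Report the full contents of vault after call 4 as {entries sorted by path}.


Answer: {cum_omp/, cum_omp/sim/, cum_omp/sim/crajire_/}

Derivation:
// 1. vault.strike(p→/driprusn) => ok
// 2. vault.dig(p→/cum_omp/sim) => ok
// 3. vault.survey(p→/cum_omp) => [sim/]
// 4. vault.dig(p→/cum_omp/sim/crajire_) => ok
// 5. vault.survey(p→/cum_omp/sim) => [crajire_/]
// 6. vault.dig(p→/cum_omp/sim/sitro) => ok


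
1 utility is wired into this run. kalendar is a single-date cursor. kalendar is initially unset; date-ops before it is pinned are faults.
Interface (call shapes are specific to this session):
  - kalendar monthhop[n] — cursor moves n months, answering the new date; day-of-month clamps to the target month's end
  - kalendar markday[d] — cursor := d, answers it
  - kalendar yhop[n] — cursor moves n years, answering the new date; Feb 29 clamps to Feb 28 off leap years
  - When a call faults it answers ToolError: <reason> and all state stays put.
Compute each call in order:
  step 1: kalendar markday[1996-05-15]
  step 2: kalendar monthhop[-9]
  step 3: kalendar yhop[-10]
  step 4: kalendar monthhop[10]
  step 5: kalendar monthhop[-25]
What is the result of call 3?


Answer: 1985-08-15

Derivation:
-- 1. kalendar markday(d=1996-05-15) -> 1996-05-15
-- 2. kalendar monthhop(n=-9) -> 1995-08-15
-- 3. kalendar yhop(n=-10) -> 1985-08-15
-- 4. kalendar monthhop(n=10) -> 1986-06-15
-- 5. kalendar monthhop(n=-25) -> 1984-05-15


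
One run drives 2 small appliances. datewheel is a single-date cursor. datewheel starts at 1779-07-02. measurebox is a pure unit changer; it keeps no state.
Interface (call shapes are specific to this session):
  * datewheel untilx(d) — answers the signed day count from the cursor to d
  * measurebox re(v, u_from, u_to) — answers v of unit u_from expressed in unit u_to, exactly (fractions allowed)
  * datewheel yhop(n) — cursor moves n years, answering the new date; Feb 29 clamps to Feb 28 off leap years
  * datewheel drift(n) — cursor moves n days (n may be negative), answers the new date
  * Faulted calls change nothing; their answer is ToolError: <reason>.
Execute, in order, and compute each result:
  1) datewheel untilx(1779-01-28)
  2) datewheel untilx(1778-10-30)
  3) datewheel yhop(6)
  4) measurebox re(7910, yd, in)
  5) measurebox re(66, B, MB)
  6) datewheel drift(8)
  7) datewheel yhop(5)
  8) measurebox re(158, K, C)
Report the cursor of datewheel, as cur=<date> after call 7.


Answer: cur=1790-07-10

Derivation:
I use datewheel untilx on 1779-01-28, and observe -155.
I run datewheel untilx on 1778-10-30, and get -245.
I call datewheel yhop on 6, → 1785-07-02.
Invoking measurebox re on 7910, yd, in, yielding 284760.
Using measurebox re on 66, B, MB, and see 33/500000.
I invoke datewheel drift on 8, which returns 1785-07-10.
I use datewheel yhop on 5, → 1790-07-10.
Invoking measurebox re on 158, K, C, yielding -2303/20.
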